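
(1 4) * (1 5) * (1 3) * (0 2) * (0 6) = (0 2 6)(1 4 5 3)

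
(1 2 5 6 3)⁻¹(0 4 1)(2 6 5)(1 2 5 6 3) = (0 4 2)(3 6 5)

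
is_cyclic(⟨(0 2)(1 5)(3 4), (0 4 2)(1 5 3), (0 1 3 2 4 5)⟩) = no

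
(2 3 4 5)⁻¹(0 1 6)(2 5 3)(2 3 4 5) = (0 1 6)(2 4 3)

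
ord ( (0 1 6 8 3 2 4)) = 7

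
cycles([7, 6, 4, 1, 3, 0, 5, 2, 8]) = (0 7 2 4 3 1 6 5)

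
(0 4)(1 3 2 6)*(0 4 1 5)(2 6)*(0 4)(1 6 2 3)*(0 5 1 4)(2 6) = (0 2 3 6 1 4 5)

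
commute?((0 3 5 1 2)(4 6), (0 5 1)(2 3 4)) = no:(0 3 5 1 2)(4 6)*(0 5 1)(2 3 4) = (0 4 6 2 5)(1 3), (0 5 1)(2 3 4)*(0 3 5 1 2)(4 6) = (0 1 3 6 4)(2 5)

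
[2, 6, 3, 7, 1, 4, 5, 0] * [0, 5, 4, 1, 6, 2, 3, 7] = [4, 3, 1, 7, 5, 6, 2, 0]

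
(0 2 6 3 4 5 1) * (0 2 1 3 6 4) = (0 1 2 4 5 3)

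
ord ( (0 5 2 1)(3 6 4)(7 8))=12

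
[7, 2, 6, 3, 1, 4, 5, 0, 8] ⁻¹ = [7, 4, 1, 3, 5, 6, 2, 0, 8] 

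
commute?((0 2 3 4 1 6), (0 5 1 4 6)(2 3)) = no:(0 2 3 4 1 6)*(0 5 1 4 6)(2 3) = (0 3 6 5 1), (0 5 1 4 6)(2 3)*(0 2 3 4 1 6) = (0 5 6 2 4)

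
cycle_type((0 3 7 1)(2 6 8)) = 3.4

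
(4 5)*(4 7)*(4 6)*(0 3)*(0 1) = (0 3 1)(4 5 7 6)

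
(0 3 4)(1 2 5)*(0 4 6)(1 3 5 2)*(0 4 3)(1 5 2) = (0 2 1 5)(3 6 4)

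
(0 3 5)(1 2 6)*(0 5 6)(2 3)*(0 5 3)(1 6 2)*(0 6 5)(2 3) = (0 1 6 5 2)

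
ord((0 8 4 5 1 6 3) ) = 7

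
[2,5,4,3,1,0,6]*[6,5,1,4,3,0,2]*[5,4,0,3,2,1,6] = [4,5,3,2,1,6,0]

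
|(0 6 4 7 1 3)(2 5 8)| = 6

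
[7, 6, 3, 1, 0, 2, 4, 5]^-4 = [3, 7, 4, 0, 2, 6, 5, 1]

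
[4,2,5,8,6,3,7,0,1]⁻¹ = [7,8,1,5,0,2,4,6,3]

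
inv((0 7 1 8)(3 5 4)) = (0 8 1 7)(3 4 5)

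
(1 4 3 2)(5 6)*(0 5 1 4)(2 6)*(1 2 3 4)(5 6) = (0 6 2 1)(3 5)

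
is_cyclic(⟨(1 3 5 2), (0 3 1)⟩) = no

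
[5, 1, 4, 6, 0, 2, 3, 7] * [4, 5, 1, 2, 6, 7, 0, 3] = [7, 5, 6, 0, 4, 1, 2, 3]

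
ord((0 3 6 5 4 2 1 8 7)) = 9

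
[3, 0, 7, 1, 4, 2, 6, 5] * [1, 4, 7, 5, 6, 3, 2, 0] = [5, 1, 0, 4, 6, 7, 2, 3]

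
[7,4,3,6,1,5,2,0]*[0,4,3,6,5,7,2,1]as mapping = [0→1,1→5,2→6,3→2,4→4,5→7,6→3,7→0]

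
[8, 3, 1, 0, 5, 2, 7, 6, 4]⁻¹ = [3, 2, 5, 1, 8, 4, 7, 6, 0]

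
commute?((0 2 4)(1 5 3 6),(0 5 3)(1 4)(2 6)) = no:(0 2 4)(1 5 3 6)*(0 5 3)(1 4)(2 6) = (0 6 4 5)(1 3 2),(0 5 3)(1 4)(2 6)*(0 2 4)(1 5 3 6) = (0 3 2 1)(4 5 6)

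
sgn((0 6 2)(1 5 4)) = 1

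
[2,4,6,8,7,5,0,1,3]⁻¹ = [6,7,0,8,1,5,2,4,3]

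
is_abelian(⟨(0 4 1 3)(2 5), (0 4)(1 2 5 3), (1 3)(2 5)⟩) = no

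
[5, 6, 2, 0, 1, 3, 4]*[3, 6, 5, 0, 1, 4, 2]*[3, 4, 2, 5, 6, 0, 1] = [6, 2, 0, 5, 1, 3, 4]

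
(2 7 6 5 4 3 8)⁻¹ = (2 8 3 4 5 6 7)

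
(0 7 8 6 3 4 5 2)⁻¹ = (0 2 5 4 3 6 8 7)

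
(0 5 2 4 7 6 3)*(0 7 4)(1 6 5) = (0 1 6 3 7 5 2)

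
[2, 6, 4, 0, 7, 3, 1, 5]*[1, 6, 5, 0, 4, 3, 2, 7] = [5, 2, 4, 1, 7, 0, 6, 3]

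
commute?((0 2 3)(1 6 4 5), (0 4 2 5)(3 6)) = no:(0 2 3)(1 6 4 5)*(0 4 2 5)(3 6) = (0 5 1 3 4)(2 6), (0 4 2 5)(3 6)*(0 2 3)(1 6 4 5) = (0 5 2 1 6)(3 4)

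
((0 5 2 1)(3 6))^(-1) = (0 1 2 5)(3 6)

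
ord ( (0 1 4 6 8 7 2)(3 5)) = 14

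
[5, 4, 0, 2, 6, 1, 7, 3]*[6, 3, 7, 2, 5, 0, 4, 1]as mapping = [0→0, 1→5, 2→6, 3→7, 4→4, 5→3, 6→1, 7→2]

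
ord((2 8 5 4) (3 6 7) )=12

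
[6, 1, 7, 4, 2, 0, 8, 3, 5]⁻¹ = [5, 1, 4, 7, 3, 8, 0, 2, 6]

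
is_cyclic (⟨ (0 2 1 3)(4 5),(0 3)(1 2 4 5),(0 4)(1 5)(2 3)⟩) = no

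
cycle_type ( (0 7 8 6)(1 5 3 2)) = 4^2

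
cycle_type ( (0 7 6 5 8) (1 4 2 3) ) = 4.5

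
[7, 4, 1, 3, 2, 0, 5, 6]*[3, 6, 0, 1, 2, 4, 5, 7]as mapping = [0→7, 1→2, 2→6, 3→1, 4→0, 5→3, 6→4, 7→5]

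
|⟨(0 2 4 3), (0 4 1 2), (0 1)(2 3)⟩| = 120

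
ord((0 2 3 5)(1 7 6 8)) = 4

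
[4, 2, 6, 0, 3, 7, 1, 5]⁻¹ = [3, 6, 1, 4, 0, 7, 2, 5]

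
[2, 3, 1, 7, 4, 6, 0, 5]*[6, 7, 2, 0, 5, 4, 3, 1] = [2, 0, 7, 1, 5, 3, 6, 4]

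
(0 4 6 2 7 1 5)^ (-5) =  (0 6 7 5 4 2 1)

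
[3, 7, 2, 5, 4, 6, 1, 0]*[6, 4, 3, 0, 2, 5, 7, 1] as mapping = [0→0, 1→1, 2→3, 3→5, 4→2, 5→7, 6→4, 7→6] 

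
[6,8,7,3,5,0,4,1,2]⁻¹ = [5,7,8,3,6,4,0,2,1]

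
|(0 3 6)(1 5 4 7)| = 12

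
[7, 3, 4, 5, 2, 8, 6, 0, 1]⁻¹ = [7, 8, 4, 1, 2, 3, 6, 0, 5]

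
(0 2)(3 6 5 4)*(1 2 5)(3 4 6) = (0 5 6 1 2)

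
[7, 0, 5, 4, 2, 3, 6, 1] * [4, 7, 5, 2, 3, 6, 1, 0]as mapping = [0→0, 1→4, 2→6, 3→3, 4→5, 5→2, 6→1, 7→7]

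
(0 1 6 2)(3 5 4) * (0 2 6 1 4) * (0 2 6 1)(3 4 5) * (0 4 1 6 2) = (0 5)(1 4)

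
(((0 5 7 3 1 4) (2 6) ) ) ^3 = (0 3) (1 5) (2 6) (4 7) 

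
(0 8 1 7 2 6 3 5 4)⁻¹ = (0 4 5 3 6 2 7 1 8)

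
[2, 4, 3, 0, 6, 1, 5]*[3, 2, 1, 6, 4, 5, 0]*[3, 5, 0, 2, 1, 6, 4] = [5, 1, 4, 2, 3, 0, 6]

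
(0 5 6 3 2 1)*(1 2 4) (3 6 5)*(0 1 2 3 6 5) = (0 6 5) (2 3 4) 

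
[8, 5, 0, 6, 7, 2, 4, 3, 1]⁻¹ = [2, 8, 5, 7, 6, 1, 3, 4, 0]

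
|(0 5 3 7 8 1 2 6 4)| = 9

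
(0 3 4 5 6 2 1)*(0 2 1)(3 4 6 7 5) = (0 4 3 6 1 2)(5 7)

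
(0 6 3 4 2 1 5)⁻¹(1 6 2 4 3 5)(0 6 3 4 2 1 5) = (0 5 3 1 2 4)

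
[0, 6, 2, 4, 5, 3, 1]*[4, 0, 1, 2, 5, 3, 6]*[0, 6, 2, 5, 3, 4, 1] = [3, 1, 6, 4, 5, 2, 0]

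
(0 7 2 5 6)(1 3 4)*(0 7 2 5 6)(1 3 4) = (0 2 6 7 5)(1 4 3)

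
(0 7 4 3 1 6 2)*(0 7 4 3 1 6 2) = (0 4 1 2 7 3 6)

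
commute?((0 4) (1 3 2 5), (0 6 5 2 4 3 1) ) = no:(0 4) (1 3 2 5) * (0 6 5 2 4 3 1) = (0 3 4 6 5), (0 6 5 2 4 3 1) * (0 4) (1 3 2 5) = (0 6 1 4 2) 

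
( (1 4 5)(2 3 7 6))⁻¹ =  (1 5 4)(2 6 7 3)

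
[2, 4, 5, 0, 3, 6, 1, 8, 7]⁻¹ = [3, 6, 0, 4, 1, 2, 5, 8, 7]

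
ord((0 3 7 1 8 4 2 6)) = 8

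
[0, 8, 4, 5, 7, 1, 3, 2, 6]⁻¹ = [0, 5, 7, 6, 2, 3, 8, 4, 1]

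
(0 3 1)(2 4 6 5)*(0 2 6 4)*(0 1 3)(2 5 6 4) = (1 5 4 2)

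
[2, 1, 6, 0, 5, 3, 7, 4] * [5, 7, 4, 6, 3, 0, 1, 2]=[4, 7, 1, 5, 0, 6, 2, 3]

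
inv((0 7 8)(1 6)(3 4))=(0 8 7)(1 6)(3 4)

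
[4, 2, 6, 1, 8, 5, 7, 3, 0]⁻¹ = [8, 3, 1, 7, 0, 5, 2, 6, 4]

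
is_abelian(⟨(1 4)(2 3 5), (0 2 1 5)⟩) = no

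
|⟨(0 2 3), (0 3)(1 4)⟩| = 6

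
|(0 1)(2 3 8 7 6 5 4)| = 14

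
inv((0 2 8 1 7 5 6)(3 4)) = (0 6 5 7 1 8 2)(3 4)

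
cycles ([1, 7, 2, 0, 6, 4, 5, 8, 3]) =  (0 1 7 8 3)(4 6 5)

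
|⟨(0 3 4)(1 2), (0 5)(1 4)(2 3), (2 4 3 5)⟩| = 720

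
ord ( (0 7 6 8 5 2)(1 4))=6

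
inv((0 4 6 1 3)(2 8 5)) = (0 3 1 6 4)(2 5 8)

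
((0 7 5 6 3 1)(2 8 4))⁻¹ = (0 1 3 6 5 7)(2 4 8)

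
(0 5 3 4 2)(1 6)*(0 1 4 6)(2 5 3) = (0 3 6 4 5 2 1)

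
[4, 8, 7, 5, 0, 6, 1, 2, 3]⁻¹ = [4, 6, 7, 8, 0, 3, 5, 2, 1]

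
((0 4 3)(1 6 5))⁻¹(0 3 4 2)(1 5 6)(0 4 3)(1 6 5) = (0 3 2 4)(1 5 6)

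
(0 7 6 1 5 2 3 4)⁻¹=(0 4 3 2 5 1 6 7)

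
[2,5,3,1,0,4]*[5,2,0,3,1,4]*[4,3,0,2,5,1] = [4,5,2,0,1,3]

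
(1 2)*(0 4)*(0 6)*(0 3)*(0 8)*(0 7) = (0 4 6 3 8 7)(1 2)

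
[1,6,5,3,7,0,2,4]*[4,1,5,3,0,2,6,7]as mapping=[0→1,1→6,2→2,3→3,4→7,5→4,6→5,7→0]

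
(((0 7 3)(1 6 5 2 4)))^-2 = (0 7 3)(1 2 6 4 5)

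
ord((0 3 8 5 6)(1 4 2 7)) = 20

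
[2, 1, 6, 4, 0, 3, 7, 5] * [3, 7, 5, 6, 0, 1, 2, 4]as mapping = [0→5, 1→7, 2→2, 3→0, 4→3, 5→6, 6→4, 7→1]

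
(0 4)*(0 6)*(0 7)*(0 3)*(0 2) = (0 4 6 7 3 2) 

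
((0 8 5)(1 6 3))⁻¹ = (0 5 8)(1 3 6)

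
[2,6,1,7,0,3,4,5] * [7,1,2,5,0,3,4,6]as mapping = [0→2,1→4,2→1,3→6,4→7,5→5,6→0,7→3]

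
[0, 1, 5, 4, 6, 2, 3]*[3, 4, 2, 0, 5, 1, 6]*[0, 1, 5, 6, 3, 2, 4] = [6, 3, 1, 2, 4, 5, 0]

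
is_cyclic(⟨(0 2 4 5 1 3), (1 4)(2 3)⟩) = no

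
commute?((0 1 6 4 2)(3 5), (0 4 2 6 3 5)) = no:(0 1 6 4 2)(3 5) * (0 4 2 6 3 5) = (0 1 3)(2 4 6), (0 4 2 6 3 5) * (0 1 6 4 2)(3 5) = (0 2 4)(1 6 5)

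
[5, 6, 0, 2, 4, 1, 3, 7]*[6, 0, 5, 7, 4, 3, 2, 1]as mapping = [0→3, 1→2, 2→6, 3→5, 4→4, 5→0, 6→7, 7→1]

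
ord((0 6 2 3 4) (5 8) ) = 10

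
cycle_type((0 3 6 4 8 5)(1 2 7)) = 3.6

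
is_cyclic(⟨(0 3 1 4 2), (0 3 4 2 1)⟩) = no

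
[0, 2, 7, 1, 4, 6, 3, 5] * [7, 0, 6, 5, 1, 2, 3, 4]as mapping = [0→7, 1→6, 2→4, 3→0, 4→1, 5→3, 6→5, 7→2]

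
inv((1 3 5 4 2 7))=(1 7 2 4 5 3)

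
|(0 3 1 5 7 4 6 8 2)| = 9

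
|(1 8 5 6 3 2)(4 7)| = 6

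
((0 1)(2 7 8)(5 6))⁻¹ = (0 1)(2 8 7)(5 6)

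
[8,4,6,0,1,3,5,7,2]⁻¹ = [3,4,8,5,1,6,2,7,0]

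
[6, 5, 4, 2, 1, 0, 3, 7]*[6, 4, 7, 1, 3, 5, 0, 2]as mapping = [0→0, 1→5, 2→3, 3→7, 4→4, 5→6, 6→1, 7→2]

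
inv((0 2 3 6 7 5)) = (0 5 7 6 3 2)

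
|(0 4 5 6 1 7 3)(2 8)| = 14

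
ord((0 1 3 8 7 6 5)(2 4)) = 14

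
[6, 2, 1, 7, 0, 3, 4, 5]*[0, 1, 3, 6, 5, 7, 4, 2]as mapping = [0→4, 1→3, 2→1, 3→2, 4→0, 5→6, 6→5, 7→7]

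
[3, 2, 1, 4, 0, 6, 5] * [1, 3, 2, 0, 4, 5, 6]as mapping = [0→0, 1→2, 2→3, 3→4, 4→1, 5→6, 6→5]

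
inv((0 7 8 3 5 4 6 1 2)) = (0 2 1 6 4 5 3 8 7)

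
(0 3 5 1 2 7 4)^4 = (0 2 3 7 5 4 1)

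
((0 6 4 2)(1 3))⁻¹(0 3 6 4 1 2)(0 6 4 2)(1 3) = (0 6 1 4 2 3)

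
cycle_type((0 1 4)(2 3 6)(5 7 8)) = 3^3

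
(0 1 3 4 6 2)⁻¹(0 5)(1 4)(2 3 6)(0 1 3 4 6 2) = (0 4 2)(1 5)(3 6)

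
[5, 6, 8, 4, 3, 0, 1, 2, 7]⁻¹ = [5, 6, 7, 4, 3, 0, 1, 8, 2]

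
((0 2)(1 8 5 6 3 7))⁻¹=(0 2)(1 7 3 6 5 8)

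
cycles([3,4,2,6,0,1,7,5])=(0 3 6 7 5 1 4)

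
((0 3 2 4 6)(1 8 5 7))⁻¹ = (0 6 4 2 3)(1 7 5 8)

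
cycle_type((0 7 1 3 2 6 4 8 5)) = 9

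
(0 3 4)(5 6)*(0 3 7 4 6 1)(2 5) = (0 7 4 3 6 2 5 1)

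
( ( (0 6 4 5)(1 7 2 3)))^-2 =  (0 4)(1 2)(3 7)(5 6)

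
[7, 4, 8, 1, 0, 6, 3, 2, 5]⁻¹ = [4, 3, 7, 6, 1, 8, 5, 0, 2]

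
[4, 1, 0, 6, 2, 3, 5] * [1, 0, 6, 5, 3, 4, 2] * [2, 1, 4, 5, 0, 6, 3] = [5, 2, 1, 4, 3, 6, 0]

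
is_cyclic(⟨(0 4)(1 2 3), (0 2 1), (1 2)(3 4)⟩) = no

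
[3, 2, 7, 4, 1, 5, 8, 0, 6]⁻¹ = [7, 4, 1, 0, 3, 5, 8, 2, 6]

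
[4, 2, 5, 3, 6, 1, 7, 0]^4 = [0, 2, 5, 3, 4, 1, 6, 7]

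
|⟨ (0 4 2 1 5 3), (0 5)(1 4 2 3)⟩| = 720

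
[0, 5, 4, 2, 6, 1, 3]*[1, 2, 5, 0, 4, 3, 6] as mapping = [0→1, 1→3, 2→4, 3→5, 4→6, 5→2, 6→0] 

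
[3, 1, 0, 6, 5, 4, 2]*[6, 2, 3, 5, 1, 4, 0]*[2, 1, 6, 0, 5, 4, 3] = [4, 6, 3, 2, 5, 1, 0]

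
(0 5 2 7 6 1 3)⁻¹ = (0 3 1 6 7 2 5)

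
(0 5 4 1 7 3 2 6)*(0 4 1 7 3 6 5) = (1 3 2 5)(4 7 6)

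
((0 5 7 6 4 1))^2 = (0 7 4)(1 5 6)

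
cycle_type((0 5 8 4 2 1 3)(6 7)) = 2.7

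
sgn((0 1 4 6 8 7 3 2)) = -1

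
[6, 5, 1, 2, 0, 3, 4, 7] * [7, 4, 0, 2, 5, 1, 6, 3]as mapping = [0→6, 1→1, 2→4, 3→0, 4→7, 5→2, 6→5, 7→3]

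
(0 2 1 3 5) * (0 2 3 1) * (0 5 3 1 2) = (0 1 2 5)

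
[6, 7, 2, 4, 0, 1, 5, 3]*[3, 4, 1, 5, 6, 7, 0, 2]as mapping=[0→0, 1→2, 2→1, 3→6, 4→3, 5→4, 6→7, 7→5]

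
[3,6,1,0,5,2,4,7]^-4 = [0,6,1,3,5,2,4,7]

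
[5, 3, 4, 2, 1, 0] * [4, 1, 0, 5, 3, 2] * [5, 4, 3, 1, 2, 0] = [3, 0, 1, 5, 4, 2]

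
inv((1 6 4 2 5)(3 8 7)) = (1 5 2 4 6)(3 7 8)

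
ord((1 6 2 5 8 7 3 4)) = 8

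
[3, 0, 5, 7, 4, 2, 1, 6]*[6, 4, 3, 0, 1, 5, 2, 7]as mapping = [0→0, 1→6, 2→5, 3→7, 4→1, 5→3, 6→4, 7→2]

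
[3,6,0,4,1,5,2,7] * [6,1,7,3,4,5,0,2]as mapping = [0→3,1→0,2→6,3→4,4→1,5→5,6→7,7→2]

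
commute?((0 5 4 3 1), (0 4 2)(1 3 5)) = no:(0 5 4 3 1)*(0 4 2)(1 3 5) = (0 1 4 5 2), (0 4 2)(1 3 5)*(0 5 4 3 1) = (0 3 4 2 5)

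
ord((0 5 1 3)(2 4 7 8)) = 4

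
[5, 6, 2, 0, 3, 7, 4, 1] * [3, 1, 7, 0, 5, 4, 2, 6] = [4, 2, 7, 3, 0, 6, 5, 1]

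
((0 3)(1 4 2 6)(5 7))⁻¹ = (0 3)(1 6 2 4)(5 7)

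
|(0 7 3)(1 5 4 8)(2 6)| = 12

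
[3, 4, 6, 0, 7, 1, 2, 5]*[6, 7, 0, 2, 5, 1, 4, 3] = [2, 5, 4, 6, 3, 7, 0, 1]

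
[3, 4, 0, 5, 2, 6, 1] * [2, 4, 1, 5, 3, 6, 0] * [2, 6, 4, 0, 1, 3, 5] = [3, 0, 4, 5, 6, 2, 1]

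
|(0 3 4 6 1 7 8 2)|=8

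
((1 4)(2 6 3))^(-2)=(2 6 3)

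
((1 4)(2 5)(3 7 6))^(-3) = (1 4)(2 5)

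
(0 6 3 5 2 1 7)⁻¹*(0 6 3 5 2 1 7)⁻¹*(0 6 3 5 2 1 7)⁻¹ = (0 2 6 1 3 7 5)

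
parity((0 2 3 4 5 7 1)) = even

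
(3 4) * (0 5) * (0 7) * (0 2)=(0 5 7 2)(3 4)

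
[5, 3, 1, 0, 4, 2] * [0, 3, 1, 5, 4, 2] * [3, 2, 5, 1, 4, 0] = [5, 0, 1, 3, 4, 2]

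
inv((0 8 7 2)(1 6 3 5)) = (0 2 7 8)(1 5 3 6)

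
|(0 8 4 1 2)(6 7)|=10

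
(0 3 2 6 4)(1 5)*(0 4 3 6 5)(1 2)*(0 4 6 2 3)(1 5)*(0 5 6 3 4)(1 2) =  (0 1)(3 6 5 4)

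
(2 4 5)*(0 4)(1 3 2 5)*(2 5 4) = (0 2)(1 3 5 4)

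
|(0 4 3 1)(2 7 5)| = 12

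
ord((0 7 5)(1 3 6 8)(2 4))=12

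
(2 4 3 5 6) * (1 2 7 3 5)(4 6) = (1 2 6 7 3)(4 5)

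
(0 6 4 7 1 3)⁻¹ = (0 3 1 7 4 6)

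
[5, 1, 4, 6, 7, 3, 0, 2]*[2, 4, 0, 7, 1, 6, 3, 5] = [6, 4, 1, 3, 5, 7, 2, 0]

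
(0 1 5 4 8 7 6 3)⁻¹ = (0 3 6 7 8 4 5 1)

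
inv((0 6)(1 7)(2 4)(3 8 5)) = (0 6)(1 7)(2 4)(3 5 8)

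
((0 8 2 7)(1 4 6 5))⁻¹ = (0 7 2 8)(1 5 6 4)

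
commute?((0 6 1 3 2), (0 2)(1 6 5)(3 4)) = no:(0 6 1 3 2) * (0 2)(1 6 5)(3 4) = (0 5 1 4 3), (0 2)(1 6 5)(3 4) * (0 6 1 3 2) = (2 6 5 3 4)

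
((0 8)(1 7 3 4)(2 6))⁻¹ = (0 8)(1 4 3 7)(2 6)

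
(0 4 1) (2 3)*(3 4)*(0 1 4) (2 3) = (0 2) 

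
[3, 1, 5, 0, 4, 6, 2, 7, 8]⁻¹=[3, 1, 6, 0, 4, 2, 5, 7, 8]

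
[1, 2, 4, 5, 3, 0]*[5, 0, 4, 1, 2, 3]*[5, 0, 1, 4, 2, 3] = [5, 2, 1, 4, 0, 3]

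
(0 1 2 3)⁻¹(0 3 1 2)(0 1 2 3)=(0 2 3 1)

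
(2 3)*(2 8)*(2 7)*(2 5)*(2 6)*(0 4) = (0 4)(2 3 8 7 5 6)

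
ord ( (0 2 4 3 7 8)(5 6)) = 6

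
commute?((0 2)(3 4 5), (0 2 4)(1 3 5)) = no:(0 2)(3 4 5)*(0 2 4)(1 3 5) = (0 4 1 3), (0 2 4)(1 3 5)*(0 2)(3 4 5) = (1 4 2 5)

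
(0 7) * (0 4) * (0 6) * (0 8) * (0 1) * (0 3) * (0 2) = (0 7 4 6 8 1 3 2)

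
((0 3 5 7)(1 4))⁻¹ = (0 7 5 3)(1 4)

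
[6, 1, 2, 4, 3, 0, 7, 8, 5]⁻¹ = [5, 1, 2, 4, 3, 8, 0, 6, 7]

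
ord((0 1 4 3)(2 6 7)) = 12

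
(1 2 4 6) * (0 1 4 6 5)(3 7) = (0 1 2 6 4 5)(3 7)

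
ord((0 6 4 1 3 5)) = 6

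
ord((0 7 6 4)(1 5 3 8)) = 4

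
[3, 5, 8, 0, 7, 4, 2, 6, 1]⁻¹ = [3, 8, 6, 0, 5, 1, 7, 4, 2]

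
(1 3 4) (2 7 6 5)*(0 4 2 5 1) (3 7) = (0 4) (1 7 6) (2 3) 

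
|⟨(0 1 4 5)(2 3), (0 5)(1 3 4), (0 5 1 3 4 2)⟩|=720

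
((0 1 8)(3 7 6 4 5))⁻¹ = (0 8 1)(3 5 4 6 7)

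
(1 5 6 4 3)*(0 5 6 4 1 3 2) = (0 5 4 2)(1 6)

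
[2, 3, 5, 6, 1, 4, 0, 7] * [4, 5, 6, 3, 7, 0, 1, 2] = [6, 3, 0, 1, 5, 7, 4, 2]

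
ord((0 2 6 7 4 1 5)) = 7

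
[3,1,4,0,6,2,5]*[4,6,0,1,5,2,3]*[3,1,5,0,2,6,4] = [1,4,6,2,0,3,5]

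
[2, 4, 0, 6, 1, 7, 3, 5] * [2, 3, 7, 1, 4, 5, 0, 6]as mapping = [0→7, 1→4, 2→2, 3→0, 4→3, 5→6, 6→1, 7→5]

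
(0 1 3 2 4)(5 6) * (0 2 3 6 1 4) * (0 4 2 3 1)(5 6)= (0 2 4 3 1 5)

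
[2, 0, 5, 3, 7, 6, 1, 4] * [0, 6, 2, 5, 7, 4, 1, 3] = [2, 0, 4, 5, 3, 1, 6, 7]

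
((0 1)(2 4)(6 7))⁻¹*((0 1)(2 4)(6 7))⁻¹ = ()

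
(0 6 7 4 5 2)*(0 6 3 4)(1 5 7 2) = (0 3 4 7)(1 5)(2 6)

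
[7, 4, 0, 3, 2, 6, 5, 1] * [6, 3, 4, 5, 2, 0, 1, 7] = [7, 2, 6, 5, 4, 1, 0, 3]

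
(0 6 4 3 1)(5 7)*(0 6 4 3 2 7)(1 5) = (0 4 2 7 1 6 3 5)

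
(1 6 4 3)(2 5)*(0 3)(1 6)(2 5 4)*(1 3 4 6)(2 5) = (0 4)(1 3)(2 6 5)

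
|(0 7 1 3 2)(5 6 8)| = 15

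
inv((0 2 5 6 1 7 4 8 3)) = (0 3 8 4 7 1 6 5 2)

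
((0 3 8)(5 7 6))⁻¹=(0 8 3)(5 6 7)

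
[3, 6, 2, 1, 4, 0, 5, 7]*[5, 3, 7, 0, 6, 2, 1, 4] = [0, 1, 7, 3, 6, 5, 2, 4]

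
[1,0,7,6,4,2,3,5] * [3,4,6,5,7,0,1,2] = [4,3,2,1,7,6,5,0] 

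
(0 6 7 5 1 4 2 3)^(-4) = (0 1)(2 7)(3 5)(4 6)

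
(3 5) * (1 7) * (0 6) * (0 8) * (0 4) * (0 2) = (0 6 8 4 2)(1 7)(3 5)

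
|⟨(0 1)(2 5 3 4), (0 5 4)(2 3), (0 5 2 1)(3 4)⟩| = 720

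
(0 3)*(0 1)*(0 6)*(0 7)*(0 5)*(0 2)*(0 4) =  (0 3 1 6 7 5 2 4)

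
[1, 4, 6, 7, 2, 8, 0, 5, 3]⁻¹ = [6, 0, 4, 8, 1, 7, 2, 3, 5]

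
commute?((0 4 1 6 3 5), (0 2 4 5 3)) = no:(0 4 1 6 3 5) * (0 2 4 5 3) = (0 5 2 4 1 6), (0 2 4 5 3) * (0 4 1 6 3 5) = (0 2 1 6 3 4)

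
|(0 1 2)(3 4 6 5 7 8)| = 6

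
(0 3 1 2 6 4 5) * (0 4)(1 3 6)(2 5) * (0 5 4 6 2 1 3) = (0 2 3)(1 4)(5 6)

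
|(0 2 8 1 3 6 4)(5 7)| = 14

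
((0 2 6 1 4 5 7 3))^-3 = (0 5 6 3 4 2 7 1)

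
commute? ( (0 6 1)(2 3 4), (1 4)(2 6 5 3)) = no: (0 6 1)(2 3 4)*(1 4)(2 6 5 3) = (0 5 3 1)(4 6), (1 4)(2 6 5 3)*(0 6 1)(2 3 4) = (0 6 5 4)(1 2)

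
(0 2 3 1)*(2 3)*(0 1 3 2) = (0 2)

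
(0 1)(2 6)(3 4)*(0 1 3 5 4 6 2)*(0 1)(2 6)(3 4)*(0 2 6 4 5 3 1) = (0 5 1 2 4 3 6)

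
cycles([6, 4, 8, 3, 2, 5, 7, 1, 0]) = (0 6 7 1 4 2 8)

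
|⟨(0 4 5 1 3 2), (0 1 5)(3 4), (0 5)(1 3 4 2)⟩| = 720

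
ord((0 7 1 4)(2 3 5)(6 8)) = 12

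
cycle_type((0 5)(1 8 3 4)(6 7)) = 2^2.4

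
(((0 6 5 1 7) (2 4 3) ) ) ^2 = (0 5 7 6 1) (2 3 4) 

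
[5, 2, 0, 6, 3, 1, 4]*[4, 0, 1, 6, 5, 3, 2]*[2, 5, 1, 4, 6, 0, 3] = [4, 5, 6, 1, 3, 2, 0]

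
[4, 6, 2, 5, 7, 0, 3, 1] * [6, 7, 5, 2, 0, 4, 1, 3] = [0, 1, 5, 4, 3, 6, 2, 7]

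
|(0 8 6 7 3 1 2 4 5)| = 9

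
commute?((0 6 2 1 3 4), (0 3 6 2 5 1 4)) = no:(0 6 2 1 3 4) * (0 3 6 2 5 1 4) = (0 2 4 3)(1 6 5), (0 3 6 2 5 1 4) * (0 6 2 1 3 4) = (0 4 6 1)(2 5 3)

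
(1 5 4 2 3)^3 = (1 2 5 3 4)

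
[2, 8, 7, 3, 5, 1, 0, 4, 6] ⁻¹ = [6, 5, 0, 3, 7, 4, 8, 2, 1] 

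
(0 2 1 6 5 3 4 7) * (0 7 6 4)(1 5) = (0 2 5 3)(1 4 6)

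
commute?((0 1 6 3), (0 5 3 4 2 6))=no:(0 1 6 3)*(0 5 3 4 2 6)=(0 1)(2 6 4)(3 5), (0 5 3 4 2 6)*(0 1 6 3)=(0 5)(1 6)(2 3 4)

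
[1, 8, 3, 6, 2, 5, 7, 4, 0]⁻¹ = [8, 0, 4, 2, 7, 5, 3, 6, 1]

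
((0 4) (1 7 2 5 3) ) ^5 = (0 4) 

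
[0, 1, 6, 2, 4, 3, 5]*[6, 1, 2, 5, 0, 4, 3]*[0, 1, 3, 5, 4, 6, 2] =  [2, 1, 5, 3, 0, 6, 4]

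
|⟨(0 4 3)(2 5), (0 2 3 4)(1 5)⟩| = 720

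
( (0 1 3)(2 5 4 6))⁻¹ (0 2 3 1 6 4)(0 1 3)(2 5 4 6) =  (0 3 2 6 1 5)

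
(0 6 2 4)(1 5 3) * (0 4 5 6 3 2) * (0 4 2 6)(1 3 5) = (0 5 6 4 2 1)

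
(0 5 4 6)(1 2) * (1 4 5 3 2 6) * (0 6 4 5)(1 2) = (0 3 1 4 2 5)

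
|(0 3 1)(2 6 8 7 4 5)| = 6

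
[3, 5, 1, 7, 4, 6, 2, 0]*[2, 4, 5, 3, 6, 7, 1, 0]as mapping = [0→3, 1→7, 2→4, 3→0, 4→6, 5→1, 6→5, 7→2]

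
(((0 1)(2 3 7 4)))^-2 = (2 7)(3 4)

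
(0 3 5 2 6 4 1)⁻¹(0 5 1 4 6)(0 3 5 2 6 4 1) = (0 1 4 3 2)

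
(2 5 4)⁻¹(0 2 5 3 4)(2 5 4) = (0 5 4 3 2)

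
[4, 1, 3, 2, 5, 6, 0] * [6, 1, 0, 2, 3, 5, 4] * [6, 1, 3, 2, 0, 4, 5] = [2, 1, 3, 6, 4, 0, 5]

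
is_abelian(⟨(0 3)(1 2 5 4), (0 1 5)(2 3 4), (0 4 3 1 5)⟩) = no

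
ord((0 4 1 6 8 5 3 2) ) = 8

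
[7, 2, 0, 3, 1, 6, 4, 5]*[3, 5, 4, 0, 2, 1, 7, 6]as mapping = [0→6, 1→4, 2→3, 3→0, 4→5, 5→7, 6→2, 7→1]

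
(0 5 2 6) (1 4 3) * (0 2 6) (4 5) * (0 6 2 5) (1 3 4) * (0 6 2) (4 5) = (0 1 6 4 5) 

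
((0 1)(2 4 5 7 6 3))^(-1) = (0 1)(2 3 6 7 5 4)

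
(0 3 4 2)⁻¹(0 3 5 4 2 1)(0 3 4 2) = (0 1 3 4 5 2)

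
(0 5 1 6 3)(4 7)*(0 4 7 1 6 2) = (0 5 6 3 4 1 2)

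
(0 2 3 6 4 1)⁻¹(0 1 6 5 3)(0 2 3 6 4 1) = (0 4 5 6 2)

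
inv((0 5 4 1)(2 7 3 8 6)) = (0 1 4 5)(2 6 8 3 7)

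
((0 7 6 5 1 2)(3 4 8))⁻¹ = (0 2 1 5 6 7)(3 8 4)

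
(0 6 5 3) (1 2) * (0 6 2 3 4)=(0 2 1 3 6 5 4) 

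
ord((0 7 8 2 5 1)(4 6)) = 6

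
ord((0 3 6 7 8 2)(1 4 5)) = 6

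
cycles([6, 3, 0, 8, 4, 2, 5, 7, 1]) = (0 6 5 2)(1 3 8)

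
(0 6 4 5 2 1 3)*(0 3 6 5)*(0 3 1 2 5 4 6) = (0 4 3 1)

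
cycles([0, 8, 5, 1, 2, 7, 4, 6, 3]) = (1 8 3)(2 5 7 6 4)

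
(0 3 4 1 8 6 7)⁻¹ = (0 7 6 8 1 4 3)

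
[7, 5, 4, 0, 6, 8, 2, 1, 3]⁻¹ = [3, 7, 6, 8, 2, 1, 4, 0, 5]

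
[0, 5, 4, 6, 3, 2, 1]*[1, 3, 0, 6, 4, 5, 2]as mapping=[0→1, 1→5, 2→4, 3→2, 4→6, 5→0, 6→3]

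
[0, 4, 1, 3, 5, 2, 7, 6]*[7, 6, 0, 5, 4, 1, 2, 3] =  [7, 4, 6, 5, 1, 0, 3, 2]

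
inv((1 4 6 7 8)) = (1 8 7 6 4)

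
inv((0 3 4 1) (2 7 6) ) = (0 1 4 3) (2 6 7) 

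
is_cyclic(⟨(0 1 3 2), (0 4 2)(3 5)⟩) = no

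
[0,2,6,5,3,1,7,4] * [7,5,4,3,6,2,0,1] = [7,4,0,2,3,5,1,6]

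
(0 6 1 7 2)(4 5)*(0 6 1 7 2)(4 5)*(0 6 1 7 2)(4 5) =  (0 7 6 2 1)(4 5)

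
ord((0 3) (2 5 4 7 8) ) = 10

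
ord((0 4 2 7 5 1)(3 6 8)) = 6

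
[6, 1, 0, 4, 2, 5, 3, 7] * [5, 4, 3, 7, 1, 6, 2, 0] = [2, 4, 5, 1, 3, 6, 7, 0]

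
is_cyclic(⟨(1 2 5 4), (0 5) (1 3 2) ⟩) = no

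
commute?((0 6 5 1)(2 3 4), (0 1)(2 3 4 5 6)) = no:(0 6 5 1)(2 3 4) * (0 1)(2 3 4 5 6) = (0 2 4 3 5), (0 1)(2 3 4 5 6) * (0 6 5 1)(2 3 4) = (1 6 3 2 4)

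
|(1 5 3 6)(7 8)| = 4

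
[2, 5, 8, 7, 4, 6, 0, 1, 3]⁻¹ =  [6, 7, 0, 8, 4, 1, 5, 3, 2]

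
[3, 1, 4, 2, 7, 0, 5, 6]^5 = [6, 1, 0, 5, 3, 7, 4, 2]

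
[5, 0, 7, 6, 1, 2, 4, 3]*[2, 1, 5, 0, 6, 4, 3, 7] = [4, 2, 7, 3, 1, 5, 6, 0]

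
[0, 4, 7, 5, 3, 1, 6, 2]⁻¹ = [0, 5, 7, 4, 1, 3, 6, 2]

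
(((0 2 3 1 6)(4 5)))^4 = (0 6 1 3 2)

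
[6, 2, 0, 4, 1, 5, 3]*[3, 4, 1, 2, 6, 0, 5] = [5, 1, 3, 6, 4, 0, 2]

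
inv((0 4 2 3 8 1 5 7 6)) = (0 6 7 5 1 8 3 2 4)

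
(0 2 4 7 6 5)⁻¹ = (0 5 6 7 4 2)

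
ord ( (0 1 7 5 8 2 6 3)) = 8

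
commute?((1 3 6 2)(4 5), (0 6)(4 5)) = no:(1 3 6 2)(4 5)*(0 6)(4 5) = (0 6 2 1 3), (0 6)(4 5)*(1 3 6 2)(4 5) = (0 2 1 3 6)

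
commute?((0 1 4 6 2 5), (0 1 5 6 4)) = no:(0 1 4 6 2 5)*(0 1 5 6 4) = (0 5 1)(2 6), (0 1 5 6 4)*(0 1 4 6 2 5) = (0 4 1)(2 5)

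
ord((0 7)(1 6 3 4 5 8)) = 6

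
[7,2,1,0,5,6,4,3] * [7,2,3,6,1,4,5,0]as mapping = [0→0,1→3,2→2,3→7,4→4,5→5,6→1,7→6]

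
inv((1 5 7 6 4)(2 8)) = (1 4 6 7 5)(2 8)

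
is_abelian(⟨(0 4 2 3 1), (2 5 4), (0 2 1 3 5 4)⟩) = no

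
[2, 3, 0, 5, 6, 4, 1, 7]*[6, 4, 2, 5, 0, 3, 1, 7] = [2, 5, 6, 3, 1, 0, 4, 7]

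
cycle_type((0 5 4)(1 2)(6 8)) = 2^2.3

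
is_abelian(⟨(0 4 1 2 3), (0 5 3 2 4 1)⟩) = no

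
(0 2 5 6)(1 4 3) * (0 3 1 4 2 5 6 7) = (0 5 7)(1 2 6 3 4)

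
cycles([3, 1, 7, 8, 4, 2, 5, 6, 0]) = (0 3 8)(2 7 6 5)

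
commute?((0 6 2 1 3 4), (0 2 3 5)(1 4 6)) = no:(0 6 2 1 3 4)*(0 2 3 5)(1 4 6) = (0 1 5)(2 4)(3 6), (0 2 3 5)(1 4 6)*(0 6 2 1 3 4) = (0 1)(2 4)(3 5 6)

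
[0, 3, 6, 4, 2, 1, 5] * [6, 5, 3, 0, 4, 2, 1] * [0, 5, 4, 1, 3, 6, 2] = [2, 0, 5, 3, 1, 6, 4]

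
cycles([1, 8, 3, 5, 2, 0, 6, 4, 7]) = (0 1 8 7 4 2 3 5)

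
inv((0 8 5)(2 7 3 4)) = (0 5 8)(2 4 3 7)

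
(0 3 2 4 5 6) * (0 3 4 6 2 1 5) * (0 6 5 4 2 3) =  (0 2 5 3 1 4 6)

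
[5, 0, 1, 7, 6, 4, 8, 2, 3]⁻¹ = [1, 2, 7, 8, 5, 0, 4, 3, 6]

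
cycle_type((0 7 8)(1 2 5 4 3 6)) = 3.6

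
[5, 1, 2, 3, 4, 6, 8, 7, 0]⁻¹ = [8, 1, 2, 3, 4, 0, 5, 7, 6]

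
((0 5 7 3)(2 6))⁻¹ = (0 3 7 5)(2 6)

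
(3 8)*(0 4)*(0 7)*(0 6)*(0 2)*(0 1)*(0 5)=(0 4 7 6 2 1 5)(3 8)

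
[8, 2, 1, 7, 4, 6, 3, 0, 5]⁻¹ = [7, 2, 1, 6, 4, 8, 5, 3, 0]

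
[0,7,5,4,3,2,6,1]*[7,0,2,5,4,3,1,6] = [7,6,3,4,5,2,1,0]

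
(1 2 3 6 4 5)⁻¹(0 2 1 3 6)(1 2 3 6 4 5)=(0 3 2 6 4)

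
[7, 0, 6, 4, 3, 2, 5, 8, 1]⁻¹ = [1, 8, 5, 4, 3, 6, 2, 0, 7]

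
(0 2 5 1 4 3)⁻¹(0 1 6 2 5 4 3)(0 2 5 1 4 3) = (0 2 4 6 5 1 3)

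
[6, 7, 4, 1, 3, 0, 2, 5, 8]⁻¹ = [5, 3, 6, 4, 2, 7, 0, 1, 8]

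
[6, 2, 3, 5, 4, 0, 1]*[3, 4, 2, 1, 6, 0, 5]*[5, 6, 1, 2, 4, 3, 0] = [3, 1, 6, 5, 0, 2, 4]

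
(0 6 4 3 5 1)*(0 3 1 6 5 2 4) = (0 5 6) (1 3 2 4) 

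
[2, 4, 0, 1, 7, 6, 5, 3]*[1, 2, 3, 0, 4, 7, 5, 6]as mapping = [0→3, 1→4, 2→1, 3→2, 4→6, 5→5, 6→7, 7→0]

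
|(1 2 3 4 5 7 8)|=7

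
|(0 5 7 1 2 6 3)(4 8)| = 14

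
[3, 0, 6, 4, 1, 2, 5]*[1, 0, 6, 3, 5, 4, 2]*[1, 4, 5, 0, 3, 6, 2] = [0, 4, 5, 6, 1, 2, 3]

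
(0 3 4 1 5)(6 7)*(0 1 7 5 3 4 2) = (0 4 7 6 5 1 3 2)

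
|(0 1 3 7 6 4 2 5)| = 8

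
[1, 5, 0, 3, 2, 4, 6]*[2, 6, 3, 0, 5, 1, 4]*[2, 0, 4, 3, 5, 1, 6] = [6, 0, 4, 2, 3, 1, 5] 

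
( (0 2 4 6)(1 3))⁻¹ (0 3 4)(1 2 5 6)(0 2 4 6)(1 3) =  (0 3 4 5)(1 6 2)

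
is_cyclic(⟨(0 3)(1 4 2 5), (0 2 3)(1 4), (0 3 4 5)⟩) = no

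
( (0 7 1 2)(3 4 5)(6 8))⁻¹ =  (0 2 1 7)(3 5 4)(6 8)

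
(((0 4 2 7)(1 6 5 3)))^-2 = (0 2)(1 5)(3 6)(4 7)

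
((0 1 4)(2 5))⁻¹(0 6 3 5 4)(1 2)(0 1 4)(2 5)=(0 1 6 3 2)(4 5)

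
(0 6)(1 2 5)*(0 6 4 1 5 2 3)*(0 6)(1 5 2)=(0 4 5 2 1 3 6)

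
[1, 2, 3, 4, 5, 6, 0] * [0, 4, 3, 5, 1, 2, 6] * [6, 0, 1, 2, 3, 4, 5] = [3, 2, 4, 0, 1, 5, 6]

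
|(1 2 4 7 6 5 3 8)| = 8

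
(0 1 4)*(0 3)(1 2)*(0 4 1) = (0 2)(3 4)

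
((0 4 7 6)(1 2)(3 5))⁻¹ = (0 6 7 4)(1 2)(3 5)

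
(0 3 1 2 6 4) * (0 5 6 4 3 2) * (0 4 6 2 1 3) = (0 1 4 5 2 6) 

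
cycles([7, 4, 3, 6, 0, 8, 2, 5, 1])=(0 7 5 8 1 4)(2 3 6)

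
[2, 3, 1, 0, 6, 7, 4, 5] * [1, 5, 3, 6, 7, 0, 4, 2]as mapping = [0→3, 1→6, 2→5, 3→1, 4→4, 5→2, 6→7, 7→0]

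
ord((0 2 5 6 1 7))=6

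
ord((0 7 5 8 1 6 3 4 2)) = 9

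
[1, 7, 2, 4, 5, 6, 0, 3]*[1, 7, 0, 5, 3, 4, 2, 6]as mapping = [0→7, 1→6, 2→0, 3→3, 4→4, 5→2, 6→1, 7→5]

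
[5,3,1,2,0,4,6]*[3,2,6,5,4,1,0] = [1,5,2,6,3,4,0]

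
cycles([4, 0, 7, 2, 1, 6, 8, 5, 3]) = (0 4 1)(2 7 5 6 8 3)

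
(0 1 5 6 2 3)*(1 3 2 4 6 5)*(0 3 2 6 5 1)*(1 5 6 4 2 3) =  (0 3 1)(2 4 6)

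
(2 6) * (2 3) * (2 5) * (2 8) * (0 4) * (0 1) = (0 4 1)(2 6 3 5 8)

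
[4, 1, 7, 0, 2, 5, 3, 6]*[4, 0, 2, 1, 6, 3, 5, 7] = [6, 0, 7, 4, 2, 3, 1, 5] 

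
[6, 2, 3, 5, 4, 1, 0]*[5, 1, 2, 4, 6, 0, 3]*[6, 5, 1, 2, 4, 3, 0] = [2, 1, 4, 6, 0, 5, 3]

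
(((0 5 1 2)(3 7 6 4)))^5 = (0 5 1 2)(3 7 6 4)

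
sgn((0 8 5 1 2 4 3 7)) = -1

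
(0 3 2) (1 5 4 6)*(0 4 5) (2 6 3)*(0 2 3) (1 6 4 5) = (0 3 4) (1 2 5) 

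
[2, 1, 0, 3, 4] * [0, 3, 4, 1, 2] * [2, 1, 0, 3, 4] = [4, 3, 2, 1, 0]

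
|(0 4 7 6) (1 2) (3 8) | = 4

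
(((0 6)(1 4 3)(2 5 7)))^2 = (1 3 4)(2 7 5)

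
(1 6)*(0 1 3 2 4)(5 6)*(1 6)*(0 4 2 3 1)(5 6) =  (0 5)(1 6)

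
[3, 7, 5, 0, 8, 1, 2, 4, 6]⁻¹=[3, 5, 6, 0, 7, 2, 8, 1, 4]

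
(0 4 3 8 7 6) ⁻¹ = (0 6 7 8 3 4) 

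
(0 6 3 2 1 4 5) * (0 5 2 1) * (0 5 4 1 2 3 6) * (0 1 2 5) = (0 1 2)(3 5 4)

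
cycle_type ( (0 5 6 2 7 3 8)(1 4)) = 2.7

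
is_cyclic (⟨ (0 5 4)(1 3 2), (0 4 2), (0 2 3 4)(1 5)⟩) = no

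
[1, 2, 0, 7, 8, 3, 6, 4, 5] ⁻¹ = [2, 0, 1, 5, 7, 8, 6, 3, 4] 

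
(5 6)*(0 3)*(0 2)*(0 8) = (0 3 2 8)(5 6)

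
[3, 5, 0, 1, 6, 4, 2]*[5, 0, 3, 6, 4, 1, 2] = [6, 1, 5, 0, 2, 4, 3]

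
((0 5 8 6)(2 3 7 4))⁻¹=(0 6 8 5)(2 4 7 3)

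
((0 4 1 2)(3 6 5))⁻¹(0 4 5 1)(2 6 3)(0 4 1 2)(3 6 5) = (0 5 6)(1 3 2 4)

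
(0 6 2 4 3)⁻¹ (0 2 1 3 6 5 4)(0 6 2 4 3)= (0 2 5 3 6 4 1)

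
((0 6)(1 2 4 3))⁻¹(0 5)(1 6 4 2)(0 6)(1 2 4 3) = (0 3 4 2)(5 6)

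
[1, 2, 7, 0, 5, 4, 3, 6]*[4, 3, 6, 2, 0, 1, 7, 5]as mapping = [0→3, 1→6, 2→5, 3→4, 4→1, 5→0, 6→2, 7→7]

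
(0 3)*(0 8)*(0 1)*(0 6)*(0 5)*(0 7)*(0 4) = (0 3 8 1 6 5 7 4)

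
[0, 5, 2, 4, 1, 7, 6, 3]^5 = [0, 1, 2, 3, 4, 5, 6, 7]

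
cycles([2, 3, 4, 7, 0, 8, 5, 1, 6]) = (0 2 4)(1 3 7)(5 8 6)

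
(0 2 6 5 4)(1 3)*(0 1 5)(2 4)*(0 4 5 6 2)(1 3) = (0 5)(3 6 4)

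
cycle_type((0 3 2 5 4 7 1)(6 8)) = 2.7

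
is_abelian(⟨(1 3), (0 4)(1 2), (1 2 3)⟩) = no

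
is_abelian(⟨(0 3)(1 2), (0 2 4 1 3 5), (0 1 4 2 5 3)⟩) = no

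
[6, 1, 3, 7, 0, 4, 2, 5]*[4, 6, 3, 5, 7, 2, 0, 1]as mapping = [0→0, 1→6, 2→5, 3→1, 4→4, 5→7, 6→3, 7→2]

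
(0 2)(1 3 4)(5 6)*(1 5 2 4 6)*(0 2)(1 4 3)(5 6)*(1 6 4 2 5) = (0 3 1 6)(2 5)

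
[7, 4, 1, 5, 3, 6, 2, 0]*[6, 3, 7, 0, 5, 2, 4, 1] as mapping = [0→1, 1→5, 2→3, 3→2, 4→0, 5→4, 6→7, 7→6] 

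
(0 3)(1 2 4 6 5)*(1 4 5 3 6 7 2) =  (0 6 3)(2 5 4 7)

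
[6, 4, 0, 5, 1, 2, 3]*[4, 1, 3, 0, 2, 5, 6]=[6, 2, 4, 5, 1, 3, 0]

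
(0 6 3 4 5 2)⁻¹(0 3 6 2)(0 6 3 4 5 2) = (0 6 4 3)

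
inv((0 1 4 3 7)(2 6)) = (0 7 3 4 1)(2 6)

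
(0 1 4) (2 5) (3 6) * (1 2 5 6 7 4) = (0 2 6 3 7 4) 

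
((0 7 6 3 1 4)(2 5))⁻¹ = (0 4 1 3 6 7)(2 5)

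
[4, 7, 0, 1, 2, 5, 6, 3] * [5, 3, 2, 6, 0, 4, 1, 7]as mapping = [0→0, 1→7, 2→5, 3→3, 4→2, 5→4, 6→1, 7→6]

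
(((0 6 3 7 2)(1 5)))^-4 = (0 6 3 7 2)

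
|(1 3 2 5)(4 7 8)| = 12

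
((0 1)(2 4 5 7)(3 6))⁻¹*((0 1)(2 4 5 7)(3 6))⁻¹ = (2 5)(4 7)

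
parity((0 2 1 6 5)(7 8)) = odd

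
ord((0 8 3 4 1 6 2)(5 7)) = 14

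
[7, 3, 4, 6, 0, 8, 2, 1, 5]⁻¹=[4, 7, 6, 1, 2, 8, 3, 0, 5]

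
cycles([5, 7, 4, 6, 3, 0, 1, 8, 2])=(0 5)(1 7 8 2 4 3 6)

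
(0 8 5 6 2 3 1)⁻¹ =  (0 1 3 2 6 5 8)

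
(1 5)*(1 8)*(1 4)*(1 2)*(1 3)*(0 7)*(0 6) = (0 7 6)(1 5 8 4 2 3)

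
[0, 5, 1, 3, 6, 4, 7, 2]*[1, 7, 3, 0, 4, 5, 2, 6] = [1, 5, 7, 0, 2, 4, 6, 3]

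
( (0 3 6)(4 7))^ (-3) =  (4 7)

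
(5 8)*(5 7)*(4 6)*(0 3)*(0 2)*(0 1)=(0 3 2 1)(4 6)(5 8 7)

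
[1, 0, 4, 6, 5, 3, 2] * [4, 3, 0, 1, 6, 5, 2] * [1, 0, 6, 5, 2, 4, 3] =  [5, 2, 3, 6, 4, 0, 1]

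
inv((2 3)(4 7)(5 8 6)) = (2 3)(4 7)(5 6 8)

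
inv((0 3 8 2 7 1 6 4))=(0 4 6 1 7 2 8 3)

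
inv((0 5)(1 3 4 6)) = (0 5)(1 6 4 3)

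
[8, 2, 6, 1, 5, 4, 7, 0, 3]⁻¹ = [7, 3, 1, 8, 5, 4, 2, 6, 0]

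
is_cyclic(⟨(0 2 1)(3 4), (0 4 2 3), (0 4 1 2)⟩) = no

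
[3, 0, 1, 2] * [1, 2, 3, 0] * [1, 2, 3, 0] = [1, 2, 3, 0]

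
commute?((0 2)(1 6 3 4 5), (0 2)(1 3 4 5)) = no:(0 2)(1 6 3 4 5) * (0 2)(1 3 4 5) = (1 6 4)(3 5), (0 2)(1 3 4 5) * (0 2)(1 6 3 4 5) = (1 4)(3 5 6)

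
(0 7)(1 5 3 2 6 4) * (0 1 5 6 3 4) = (0 7 1 6)(2 3)(4 5)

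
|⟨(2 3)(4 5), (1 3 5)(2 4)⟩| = 120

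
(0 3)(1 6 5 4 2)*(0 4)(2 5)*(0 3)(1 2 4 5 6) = (3 5)(4 6)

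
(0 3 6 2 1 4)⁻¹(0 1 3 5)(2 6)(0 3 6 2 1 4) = (1 2)(3 4 6 5)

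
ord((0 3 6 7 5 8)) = 6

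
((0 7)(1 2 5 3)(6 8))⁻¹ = (0 7)(1 3 5 2)(6 8)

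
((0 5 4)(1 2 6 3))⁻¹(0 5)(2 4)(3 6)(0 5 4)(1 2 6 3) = (0 6)(1 3)(4 5)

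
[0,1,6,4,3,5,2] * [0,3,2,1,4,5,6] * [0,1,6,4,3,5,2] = [0,4,2,3,1,5,6]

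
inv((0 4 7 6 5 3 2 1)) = (0 1 2 3 5 6 7 4)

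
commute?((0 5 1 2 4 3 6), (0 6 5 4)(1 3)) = no:(0 5 1 2 4 3 6) * (0 6 5 4)(1 3) = (0 4 1 2)(3 5), (0 6 5 4)(1 3) * (0 5 1 2 4 3 6) = (1 6)(2 4 5 3)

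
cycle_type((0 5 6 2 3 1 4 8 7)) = 9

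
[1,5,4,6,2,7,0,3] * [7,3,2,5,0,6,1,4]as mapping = [0→3,1→6,2→0,3→1,4→2,5→4,6→7,7→5]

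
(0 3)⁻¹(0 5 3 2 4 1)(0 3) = (0 2 4 1 3 5)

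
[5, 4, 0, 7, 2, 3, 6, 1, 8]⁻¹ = [2, 7, 4, 5, 1, 0, 6, 3, 8]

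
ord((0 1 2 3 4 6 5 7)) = 8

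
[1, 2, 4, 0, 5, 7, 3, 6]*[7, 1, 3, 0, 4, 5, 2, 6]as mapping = [0→1, 1→3, 2→4, 3→7, 4→5, 5→6, 6→0, 7→2]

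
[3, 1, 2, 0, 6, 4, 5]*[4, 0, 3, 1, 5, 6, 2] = [1, 0, 3, 4, 2, 5, 6]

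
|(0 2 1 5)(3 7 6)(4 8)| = 12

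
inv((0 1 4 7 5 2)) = (0 2 5 7 4 1)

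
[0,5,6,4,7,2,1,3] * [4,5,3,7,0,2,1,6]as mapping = [0→4,1→2,2→1,3→0,4→6,5→3,6→5,7→7]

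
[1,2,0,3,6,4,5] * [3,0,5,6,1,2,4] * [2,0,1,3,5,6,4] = [2,6,3,4,5,0,1]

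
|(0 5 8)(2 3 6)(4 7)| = 6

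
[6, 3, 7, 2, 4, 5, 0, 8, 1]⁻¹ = [6, 8, 3, 1, 4, 5, 0, 2, 7]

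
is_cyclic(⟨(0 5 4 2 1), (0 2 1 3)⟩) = no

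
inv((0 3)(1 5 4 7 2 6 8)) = (0 3)(1 8 6 2 7 4 5)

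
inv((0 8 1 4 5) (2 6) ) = (0 5 4 1 8) (2 6) 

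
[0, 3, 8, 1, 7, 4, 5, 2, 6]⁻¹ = [0, 3, 7, 1, 5, 6, 8, 4, 2]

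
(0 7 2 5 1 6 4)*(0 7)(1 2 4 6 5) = (1 5 2)(4 7)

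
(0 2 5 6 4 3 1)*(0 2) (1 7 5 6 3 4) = (1 2 6) (3 7 5) 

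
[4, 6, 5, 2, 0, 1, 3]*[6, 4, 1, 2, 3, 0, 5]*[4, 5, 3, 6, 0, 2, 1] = [6, 2, 4, 5, 1, 0, 3]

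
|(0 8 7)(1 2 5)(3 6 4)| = 3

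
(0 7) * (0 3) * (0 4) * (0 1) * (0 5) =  (0 7 3 4 1 5)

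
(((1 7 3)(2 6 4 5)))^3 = (2 5 4 6)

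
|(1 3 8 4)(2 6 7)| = 12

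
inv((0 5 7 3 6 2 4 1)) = (0 1 4 2 6 3 7 5)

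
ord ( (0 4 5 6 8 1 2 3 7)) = 9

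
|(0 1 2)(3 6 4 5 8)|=15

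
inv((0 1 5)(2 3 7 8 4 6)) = (0 5 1)(2 6 4 8 7 3)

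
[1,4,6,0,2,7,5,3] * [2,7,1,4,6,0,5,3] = [7,6,5,2,1,3,0,4]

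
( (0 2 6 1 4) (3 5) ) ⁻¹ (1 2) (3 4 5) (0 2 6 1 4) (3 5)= (0 3 5) (4 6) 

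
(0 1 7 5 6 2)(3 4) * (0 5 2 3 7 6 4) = (0 1 6 3)(2 5 4 7)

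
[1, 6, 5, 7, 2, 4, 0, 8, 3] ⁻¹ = [6, 0, 4, 8, 5, 2, 1, 3, 7] 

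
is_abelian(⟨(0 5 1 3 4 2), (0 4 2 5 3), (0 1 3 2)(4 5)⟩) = no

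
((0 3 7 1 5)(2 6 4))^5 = (2 4 6)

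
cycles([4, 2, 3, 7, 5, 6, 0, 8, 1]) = (0 4 5 6)(1 2 3 7 8)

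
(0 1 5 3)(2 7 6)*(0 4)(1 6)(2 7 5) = (0 6 7 1 2 5 3 4)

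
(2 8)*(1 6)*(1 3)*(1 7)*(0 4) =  (0 4)(1 6 3 7)(2 8)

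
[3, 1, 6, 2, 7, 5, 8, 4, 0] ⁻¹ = [8, 1, 3, 0, 7, 5, 2, 4, 6] 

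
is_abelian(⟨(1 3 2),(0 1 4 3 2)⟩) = no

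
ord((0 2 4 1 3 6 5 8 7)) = 9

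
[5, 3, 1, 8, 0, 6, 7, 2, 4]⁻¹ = [4, 2, 7, 1, 8, 0, 5, 6, 3]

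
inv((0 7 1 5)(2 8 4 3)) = (0 5 1 7)(2 3 4 8)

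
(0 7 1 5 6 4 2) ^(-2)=(0 4 5 7 2 6 1) 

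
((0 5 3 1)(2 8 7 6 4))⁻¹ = (0 1 3 5)(2 4 6 7 8)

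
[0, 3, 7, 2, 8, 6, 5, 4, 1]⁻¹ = [0, 8, 3, 1, 7, 6, 5, 2, 4]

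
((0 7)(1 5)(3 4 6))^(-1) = (0 7)(1 5)(3 6 4)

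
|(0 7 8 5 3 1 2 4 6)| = 9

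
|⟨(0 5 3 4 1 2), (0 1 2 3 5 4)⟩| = 720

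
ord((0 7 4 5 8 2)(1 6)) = 6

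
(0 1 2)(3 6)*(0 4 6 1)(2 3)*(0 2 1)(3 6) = (0 2 4 3)(1 6)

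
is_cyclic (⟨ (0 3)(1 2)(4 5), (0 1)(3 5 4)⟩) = no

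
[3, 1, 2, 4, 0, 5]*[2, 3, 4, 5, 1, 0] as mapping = [0→5, 1→3, 2→4, 3→1, 4→2, 5→0] 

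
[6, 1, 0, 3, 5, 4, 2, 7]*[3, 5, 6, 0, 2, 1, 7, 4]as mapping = [0→7, 1→5, 2→3, 3→0, 4→1, 5→2, 6→6, 7→4]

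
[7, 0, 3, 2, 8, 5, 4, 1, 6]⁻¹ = [1, 7, 3, 2, 6, 5, 8, 0, 4]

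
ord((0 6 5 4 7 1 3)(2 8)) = 14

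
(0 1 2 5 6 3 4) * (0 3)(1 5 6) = (0 5 1 2 6)(3 4)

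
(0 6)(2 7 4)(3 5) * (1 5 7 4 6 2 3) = (0 2 4 3 7 6)(1 5)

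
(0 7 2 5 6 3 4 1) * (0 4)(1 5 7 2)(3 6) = (0 2 7 1 4 5 3)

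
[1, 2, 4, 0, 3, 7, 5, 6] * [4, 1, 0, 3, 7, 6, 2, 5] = [1, 0, 7, 4, 3, 5, 6, 2]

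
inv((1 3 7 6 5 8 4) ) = (1 4 8 5 6 7 3) 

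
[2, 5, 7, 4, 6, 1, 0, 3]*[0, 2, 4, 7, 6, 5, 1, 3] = [4, 5, 3, 6, 1, 2, 0, 7]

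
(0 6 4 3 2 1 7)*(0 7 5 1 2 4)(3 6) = (0 3 4 6)(1 5)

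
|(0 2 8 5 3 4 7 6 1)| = 9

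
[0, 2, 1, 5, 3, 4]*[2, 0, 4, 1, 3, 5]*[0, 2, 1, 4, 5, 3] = [1, 5, 0, 3, 2, 4]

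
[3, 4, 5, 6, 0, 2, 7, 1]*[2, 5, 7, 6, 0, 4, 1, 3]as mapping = [0→6, 1→0, 2→4, 3→1, 4→2, 5→7, 6→3, 7→5]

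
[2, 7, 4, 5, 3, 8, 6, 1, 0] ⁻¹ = [8, 7, 0, 4, 2, 3, 6, 1, 5] 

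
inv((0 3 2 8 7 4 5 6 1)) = (0 1 6 5 4 7 8 2 3)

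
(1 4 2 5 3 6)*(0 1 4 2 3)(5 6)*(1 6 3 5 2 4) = (0 6 1 4 5)(2 3)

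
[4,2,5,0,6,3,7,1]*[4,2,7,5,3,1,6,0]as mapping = [0→3,1→7,2→1,3→4,4→6,5→5,6→0,7→2]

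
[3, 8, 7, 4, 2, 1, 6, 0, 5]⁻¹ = [7, 5, 4, 0, 3, 8, 6, 2, 1]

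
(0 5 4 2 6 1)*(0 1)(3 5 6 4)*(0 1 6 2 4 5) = (0 2 5 3)(1 6)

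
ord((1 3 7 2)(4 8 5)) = 12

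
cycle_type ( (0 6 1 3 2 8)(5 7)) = 2.6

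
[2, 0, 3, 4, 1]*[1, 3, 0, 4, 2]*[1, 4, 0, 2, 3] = [1, 4, 3, 0, 2]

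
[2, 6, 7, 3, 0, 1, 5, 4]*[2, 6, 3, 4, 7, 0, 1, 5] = [3, 1, 5, 4, 2, 6, 0, 7]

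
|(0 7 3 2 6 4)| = 6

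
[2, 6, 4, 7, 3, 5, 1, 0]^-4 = [2, 1, 4, 7, 3, 5, 6, 0]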